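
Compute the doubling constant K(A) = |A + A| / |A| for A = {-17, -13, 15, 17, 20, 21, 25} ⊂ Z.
K = |A + A| / |A| = 24/7

Enumerate A + A = {a + b : a, b ∈ A}. With |A| = 7, there are |A|^2 = 49 ordered sum pairs; collecting distinct values, A + A = {-34, -30, -26, -2, 0, 2, 3, 4, 7, 8, 12, 30, 32, 34, 35, 36, 37, 38, 40, 41, 42, 45, 46, 50}, so |A + A| = 24. Thus K = 24/7. For comparison, the minimum possible |A + A| over all 7-element sets is 2·7 − 1 = 13 (so min K = 13/7), attained only by arithmetic progressions.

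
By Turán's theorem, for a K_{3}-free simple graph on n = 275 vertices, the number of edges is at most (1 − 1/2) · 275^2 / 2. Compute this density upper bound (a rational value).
Turán density bound = (1/2) · 275^2/2 = 75625/4 ≈ 18906.25

Turán's theorem: ex(n, K_{r+1}) is achieved by the complete r-partite Turán graph T(n, r) with parts as balanced as possible, and is at most (1 − 1/r) · n^2/2. For r = 2, n = 275: the density bound is (1/2) · 75625/2 = 75625/4 ≈ 18906.25. The integer-valued extremum is e(T(275, 2)) = 18906, which is strictly less than the density bound 75625/4 since 2 ∤ 275 (the parts of T(275, 2) cannot all be equal).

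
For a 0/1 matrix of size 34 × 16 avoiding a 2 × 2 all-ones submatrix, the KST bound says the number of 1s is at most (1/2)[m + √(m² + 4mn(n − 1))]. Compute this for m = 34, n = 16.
z(34, 16; 2, 2) ≤ (1/2)[34 + √(34² + 4·34·16·15)] = (1/2)[34 + √33796] = 108.9184

Kővári–Sós–Turán: let r_1, ..., r_34 be the row sums and z = Σ r_i the total number of 1s. Each pair of columns can share at most one row with both entries 1 (else a 2×2 all-ones block appears), so Σ_i C(r_i, 2) ≤ C(16, 2) = 120. By convexity Σ_i C(r_i, 2) ≥ 34·C(z/34, 2) = z(z − 34)/(2·34), giving z² − 34z − 34·16·15 ≤ 0 and hence z ≤ (1/2)[34 + √(1156 + 4·8160)] = (1/2)[34 + √33796] ≈ (1/2)(34 + 183.8369) = 108.9184.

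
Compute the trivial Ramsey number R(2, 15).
R(2, 15) = 15

R(2, k) = k for all k ≥ 2: in a 2-colouring of K_k, either some edge is red (a red K_2) or all edges are blue (a blue K_k). And K_{14} coloured all-blue has no blue K_15, so R(2, 15) > 14. Hence R(2, 15) = 15.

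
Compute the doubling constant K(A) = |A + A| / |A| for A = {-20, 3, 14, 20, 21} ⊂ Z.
K = |A + A| / |A| = 15/5 = 3

Enumerate A + A = {a + b : a, b ∈ A}. With |A| = 5, there are |A|^2 = 25 ordered sum pairs; collecting distinct values, A + A = {-40, -17, -6, 0, 1, 6, 17, 23, 24, 28, 34, 35, 40, 41, 42}, so |A + A| = 15. Thus K = 15/5 = 3. For comparison, the minimum possible |A + A| over all 5-element sets is 2·5 − 1 = 9 (so min K = 9/5), attained only by arithmetic progressions.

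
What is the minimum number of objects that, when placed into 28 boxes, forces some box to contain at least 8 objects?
n = (8 − 1)·28 + 1 = 197

By the generalised pigeonhole principle, to guarantee some box contains ≥ r objects we need more than (r − 1) · k objects total. Threshold: n = (r − 1) · k + 1. With r = 8 and k = 28: n = 7 · 28 + 1 = 196 + 1 = 197. For n = 196 = 7 · 28, we can put exactly 7 objects in every box, avoiding 8 in any single one — so 197 is tight.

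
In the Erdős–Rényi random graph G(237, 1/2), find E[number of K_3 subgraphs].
E[# K_3] = C(237, 3) · (1/2)^C(3, 2) = 2190670 / 2^3 = 1095335/4 = 273833.75

For each 3-subset S of vertices (there are C(237, 3) = 2190670 such S), let X_S = 1 if S induces a K_3 (all C(3, 2) = 3 edges present). Then P(X_S = 1) = (1/2)^3 = 1/8. By linearity of expectation, E[# K_3] = C(237, 3) · (1/2)^3 = 2190670 / 8 = 1095335/4 = 273833.75.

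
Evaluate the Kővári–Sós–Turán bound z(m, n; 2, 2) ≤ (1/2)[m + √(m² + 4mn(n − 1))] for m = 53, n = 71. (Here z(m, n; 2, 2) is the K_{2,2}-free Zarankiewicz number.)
z(53, 71; 2, 2) ≤ (1/2)[53 + √(53² + 4·53·71·70)] = (1/2)[53 + √1056449] = 540.4185

Kővári–Sós–Turán: let r_1, ..., r_53 be the row sums and z = Σ r_i the total number of 1s. Each pair of columns can share at most one row with both entries 1 (else a 2×2 all-ones block appears), so Σ_i C(r_i, 2) ≤ C(71, 2) = 2485. By convexity Σ_i C(r_i, 2) ≥ 53·C(z/53, 2) = z(z − 53)/(2·53), giving z² − 53z − 53·71·70 ≤ 0 and hence z ≤ (1/2)[53 + √(2809 + 4·263410)] = (1/2)[53 + √1056449] ≈ (1/2)(53 + 1027.837) = 540.4185.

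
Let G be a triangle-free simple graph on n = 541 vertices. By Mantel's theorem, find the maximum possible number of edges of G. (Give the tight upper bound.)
ex(541, K_3) = ⌊541^2/4⌋ = 73170

Mantel (1907): a triangle-free graph on n vertices has at most ⌊n^2/4⌋ edges, with equality for the complete bipartite graph K_{⌊n/2⌋, ⌈n/2⌉}. For n = 541: ⌊541^2/4⌋ = ⌊292681/4⌋ = 73170. The extremal graph is K_{270, 271}, which has 270·271 = 73170 edges.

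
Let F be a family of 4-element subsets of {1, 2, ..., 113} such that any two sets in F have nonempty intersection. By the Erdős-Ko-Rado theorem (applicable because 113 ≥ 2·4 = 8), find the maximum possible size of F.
max |F| = C(112, 3) = 227920

The Erdős-Ko-Rado theorem states: for n ≥ 2k, an intersecting family of k-subsets of an n-element set has size at most C(n − 1, k − 1), with equality for 'star' families {A ⊆ [n] : |A| = k, i ∈ A} (fix an element i). For n = 113, k = 4: C(112, 3) = 227920.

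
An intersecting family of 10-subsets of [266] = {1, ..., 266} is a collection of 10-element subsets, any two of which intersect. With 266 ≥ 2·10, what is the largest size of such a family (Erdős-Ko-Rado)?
max |F| = C(265, 9) = 15481400876017505

The Erdős-Ko-Rado theorem states: for n ≥ 2k, an intersecting family of k-subsets of an n-element set has size at most C(n − 1, k − 1), with equality for 'star' families {A ⊆ [n] : |A| = k, i ∈ A} (fix an element i). For n = 266, k = 10: C(265, 9) = 15481400876017505.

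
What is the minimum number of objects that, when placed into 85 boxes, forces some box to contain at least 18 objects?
n = (18 − 1)·85 + 1 = 1446

By the generalised pigeonhole principle, to guarantee some box contains ≥ r objects we need more than (r − 1) · k objects total. Threshold: n = (r − 1) · k + 1. With r = 18 and k = 85: n = 17 · 85 + 1 = 1445 + 1 = 1446. For n = 1445 = 17 · 85, we can put exactly 17 objects in every box, avoiding 18 in any single one — so 1446 is tight.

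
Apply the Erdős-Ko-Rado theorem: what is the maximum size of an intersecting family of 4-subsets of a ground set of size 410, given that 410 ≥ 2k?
max |F| = C(409, 3) = 11319484

Erdős-Ko-Rado (1961): when n ≥ 2k, max |F| = C(n−1, k−1). The bound is attained by the star {A : i ∈ A} for any fixed i ∈ [n]. Here C(410−1, 4−1) = C(409, 3) = 11319484.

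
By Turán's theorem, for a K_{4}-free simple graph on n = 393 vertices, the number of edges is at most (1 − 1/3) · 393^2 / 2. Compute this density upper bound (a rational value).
Turán density bound = (2/3) · 393^2/2 = 51483

Turán's theorem: ex(n, K_{r+1}) is achieved by the complete r-partite Turán graph T(n, r) with parts as balanced as possible, and is at most (1 − 1/r) · n^2/2. For r = 3, n = 393: the density bound is (2/3) · 154449/2 = 51483. Since 3 ∣ 393, the Turán graph T(393, 3) has parts of equal size 131, and its edge count e(T(393, 3)) = 51483 attains the density bound exactly.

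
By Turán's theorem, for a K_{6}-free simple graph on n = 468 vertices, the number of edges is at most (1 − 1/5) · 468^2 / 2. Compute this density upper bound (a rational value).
Turán density bound = (4/5) · 468^2/2 = 438048/5 ≈ 87609.6

Turán's theorem: ex(n, K_{r+1}) is achieved by the complete r-partite Turán graph T(n, r) with parts as balanced as possible, and is at most (1 − 1/r) · n^2/2. For r = 5, n = 468: the density bound is (4/5) · 219024/2 = 438048/5 ≈ 87609.6. The integer-valued extremum is e(T(468, 5)) = 87609, which is strictly less than the density bound 438048/5 since 5 ∤ 468 (the parts of T(468, 5) cannot all be equal).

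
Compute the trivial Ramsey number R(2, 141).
R(2, 141) = 141

R(2, k) = k for all k ≥ 2: in a 2-colouring of K_k, either some edge is red (a red K_2) or all edges are blue (a blue K_k). And K_{140} coloured all-blue has no blue K_141, so R(2, 141) > 140. Hence R(2, 141) = 141.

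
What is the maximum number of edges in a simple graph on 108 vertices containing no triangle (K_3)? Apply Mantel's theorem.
ex(108, K_3) = ⌊108^2/4⌋ = 2916

Mantel (1907): a triangle-free graph on n vertices has at most ⌊n^2/4⌋ edges, with equality for the complete bipartite graph K_{⌊n/2⌋, ⌈n/2⌉}. For n = 108: ⌊108^2/4⌋ = ⌊11664/4⌋ = 2916. The extremal graph is K_{54, 54}, which has 54·54 = 2916 edges.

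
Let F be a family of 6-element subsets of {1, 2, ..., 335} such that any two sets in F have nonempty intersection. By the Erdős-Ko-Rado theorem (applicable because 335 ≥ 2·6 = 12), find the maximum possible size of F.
max |F| = C(334, 5) = 33611622066

Erdős-Ko-Rado (1961): when n ≥ 2k, max |F| = C(n−1, k−1). The bound is attained by the star {A : i ∈ A} for any fixed i ∈ [n]. Here C(335−1, 6−1) = C(334, 5) = 33611622066.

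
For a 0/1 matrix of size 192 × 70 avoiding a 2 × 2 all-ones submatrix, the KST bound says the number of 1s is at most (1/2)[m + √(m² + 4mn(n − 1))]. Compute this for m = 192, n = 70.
z(192, 70; 2, 2) ≤ (1/2)[192 + √(192² + 4·192·70·69)] = (1/2)[192 + √3746304] = 1063.7686

Kővári–Sós–Turán: let r_1, ..., r_192 be the row sums and z = Σ r_i the total number of 1s. Each pair of columns can share at most one row with both entries 1 (else a 2×2 all-ones block appears), so Σ_i C(r_i, 2) ≤ C(70, 2) = 2415. By convexity Σ_i C(r_i, 2) ≥ 192·C(z/192, 2) = z(z − 192)/(2·192), giving z² − 192z − 192·70·69 ≤ 0 and hence z ≤ (1/2)[192 + √(36864 + 4·927360)] = (1/2)[192 + √3746304] ≈ (1/2)(192 + 1935.5371) = 1063.7686.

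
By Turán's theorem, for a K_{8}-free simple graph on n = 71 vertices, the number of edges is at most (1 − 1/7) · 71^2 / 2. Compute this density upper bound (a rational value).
Turán density bound = (6/7) · 71^2/2 = 15123/7 ≈ 2160.4286

Turán's theorem: ex(n, K_{r+1}) is achieved by the complete r-partite Turán graph T(n, r) with parts as balanced as possible, and is at most (1 − 1/r) · n^2/2. For r = 7, n = 71: the density bound is (6/7) · 5041/2 = 15123/7 ≈ 2160.4286. The integer-valued extremum is e(T(71, 7)) = 2160, which is strictly less than the density bound 15123/7 since 7 ∤ 71 (the parts of T(71, 7) cannot all be equal).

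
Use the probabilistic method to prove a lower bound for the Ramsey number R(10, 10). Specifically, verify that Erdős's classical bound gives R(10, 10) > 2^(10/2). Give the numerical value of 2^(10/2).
2^(10/2) = 32; so R(10, 10) > 32

Colour each edge of K_n uniformly at random with red/blue. The expected number of monochromatic K_10 is C(n, 10) · 2 · 2^(−C(10,2)). If C(n, 10) · 2^(1 − C(10,2)) < 1, then with positive probability no monochromatic K_10 exists, so R(10, 10) > n. The standard estimate C(n, 10) ≤ n^10/10! shows this inequality holds whenever n ≤ 2^(10/2) (since 10! · 2^(C(10,2) − 1) > 2^(10^2/2) ≥ n^10). Hence R(10, 10) > 2^(10/2) = 32.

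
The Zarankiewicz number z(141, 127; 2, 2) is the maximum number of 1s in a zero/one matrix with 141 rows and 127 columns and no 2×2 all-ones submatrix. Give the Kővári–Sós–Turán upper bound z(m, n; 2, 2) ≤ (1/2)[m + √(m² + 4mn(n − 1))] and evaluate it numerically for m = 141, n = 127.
z(141, 127; 2, 2) ≤ (1/2)[141 + √(141² + 4·141·127·126)] = (1/2)[141 + √9045009] = 1574.2461

Kővári–Sós–Turán: let r_1, ..., r_141 be the row sums and z = Σ r_i the total number of 1s. Each pair of columns can share at most one row with both entries 1 (else a 2×2 all-ones block appears), so Σ_i C(r_i, 2) ≤ C(127, 2) = 8001. By convexity Σ_i C(r_i, 2) ≥ 141·C(z/141, 2) = z(z − 141)/(2·141), giving z² − 141z − 141·127·126 ≤ 0 and hence z ≤ (1/2)[141 + √(19881 + 4·2256282)] = (1/2)[141 + √9045009] ≈ (1/2)(141 + 3007.4921) = 1574.2461.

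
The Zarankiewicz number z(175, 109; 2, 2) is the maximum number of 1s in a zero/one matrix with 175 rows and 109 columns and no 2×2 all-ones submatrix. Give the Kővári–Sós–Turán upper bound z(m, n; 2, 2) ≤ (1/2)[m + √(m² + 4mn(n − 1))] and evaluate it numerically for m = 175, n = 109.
z(175, 109; 2, 2) ≤ (1/2)[175 + √(175² + 4·175·109·108)] = (1/2)[175 + √8271025] = 1525.4695

Kővári–Sós–Turán: let r_1, ..., r_175 be the row sums and z = Σ r_i the total number of 1s. Each pair of columns can share at most one row with both entries 1 (else a 2×2 all-ones block appears), so Σ_i C(r_i, 2) ≤ C(109, 2) = 5886. By convexity Σ_i C(r_i, 2) ≥ 175·C(z/175, 2) = z(z − 175)/(2·175), giving z² − 175z − 175·109·108 ≤ 0 and hence z ≤ (1/2)[175 + √(30625 + 4·2060100)] = (1/2)[175 + √8271025] ≈ (1/2)(175 + 2875.939) = 1525.4695.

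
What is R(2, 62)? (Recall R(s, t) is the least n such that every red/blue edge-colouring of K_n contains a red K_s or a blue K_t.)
R(2, 62) = 62

R(2, k) = k for all k ≥ 2: in a 2-colouring of K_k, either some edge is red (a red K_2) or all edges are blue (a blue K_k). And K_{61} coloured all-blue has no blue K_62, so R(2, 62) > 61. Hence R(2, 62) = 62.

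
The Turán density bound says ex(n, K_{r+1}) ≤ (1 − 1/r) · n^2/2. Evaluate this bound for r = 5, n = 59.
Turán density bound = (4/5) · 59^2/2 = 6962/5 ≈ 1392.4

Turán's theorem: ex(n, K_{r+1}) is achieved by the complete r-partite Turán graph T(n, r) with parts as balanced as possible, and is at most (1 − 1/r) · n^2/2. For r = 5, n = 59: the density bound is (4/5) · 3481/2 = 6962/5 ≈ 1392.4. The integer-valued extremum is e(T(59, 5)) = 1392, which is strictly less than the density bound 6962/5 since 5 ∤ 59 (the parts of T(59, 5) cannot all be equal).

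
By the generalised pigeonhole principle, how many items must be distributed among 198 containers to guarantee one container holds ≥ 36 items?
n = (36 − 1)·198 + 1 = 6931

By the generalised pigeonhole principle, to guarantee some box contains ≥ r objects we need more than (r − 1) · k objects total. Threshold: n = (r − 1) · k + 1. With r = 36 and k = 198: n = 35 · 198 + 1 = 6930 + 1 = 6931. For n = 6930 = 35 · 198, we can put exactly 35 objects in every box, avoiding 36 in any single one — so 6931 is tight.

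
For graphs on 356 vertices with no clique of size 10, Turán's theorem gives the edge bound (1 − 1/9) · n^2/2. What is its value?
Turán density bound = (8/9) · 356^2/2 = 506944/9 ≈ 56327.1111

Turán's theorem: ex(n, K_{r+1}) is achieved by the complete r-partite Turán graph T(n, r) with parts as balanced as possible, and is at most (1 − 1/r) · n^2/2. For r = 9, n = 356: the density bound is (8/9) · 126736/2 = 506944/9 ≈ 56327.1111. The integer-valued extremum is e(T(356, 9)) = 56326, which is strictly less than the density bound 506944/9 since 9 ∤ 356 (the parts of T(356, 9) cannot all be equal).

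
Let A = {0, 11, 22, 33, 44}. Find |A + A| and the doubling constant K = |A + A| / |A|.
K = |A + A| / |A| = 9/5

Enumerate A + A = {a + b : a, b ∈ A}. With |A| = 5, there are |A|^2 = 25 ordered sum pairs; collecting distinct values, A + A = {0, 11, 22, 33, 44, 55, 66, 77, 88}, so |A + A| = 9. Thus K = 9/5. Here |A + A| = 2|A| − 1 = 9, the minimum possible — so K = 9/5 is minimal, which holds iff A is an arithmetic progression.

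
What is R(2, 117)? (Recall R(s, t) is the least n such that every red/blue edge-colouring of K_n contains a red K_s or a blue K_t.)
R(2, 117) = 117

R(2, k) = k for all k ≥ 2: in a 2-colouring of K_k, either some edge is red (a red K_2) or all edges are blue (a blue K_k). And K_{116} coloured all-blue has no blue K_117, so R(2, 117) > 116. Hence R(2, 117) = 117.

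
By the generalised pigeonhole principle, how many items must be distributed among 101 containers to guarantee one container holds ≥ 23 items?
n = (23 − 1)·101 + 1 = 2223

By the generalised pigeonhole principle, to guarantee some box contains ≥ r objects we need more than (r − 1) · k objects total. Threshold: n = (r − 1) · k + 1. With r = 23 and k = 101: n = 22 · 101 + 1 = 2222 + 1 = 2223. For n = 2222 = 22 · 101, we can put exactly 22 objects in every box, avoiding 23 in any single one — so 2223 is tight.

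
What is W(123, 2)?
W(123, 2) = 123 + 1 = 124

A 2-term AP is any pair of integers, so a monochromatic 2-AP exists iff some colour is used at least twice. With 123 colours, the colouring i ↦ i on {1, ..., 123} uses each colour once, avoiding any monochromatic pair, so W(123, 2) > 123. For {1, ..., 124}, pigeonhole forces two integers of the same colour, which form a monochromatic 2-AP. Hence W(123, 2) = 124.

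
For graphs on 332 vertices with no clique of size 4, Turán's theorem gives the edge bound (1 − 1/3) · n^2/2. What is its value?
Turán density bound = (2/3) · 332^2/2 = 110224/3 ≈ 36741.3333

Turán's theorem: ex(n, K_{r+1}) is achieved by the complete r-partite Turán graph T(n, r) with parts as balanced as possible, and is at most (1 − 1/r) · n^2/2. For r = 3, n = 332: the density bound is (2/3) · 110224/2 = 110224/3 ≈ 36741.3333. The integer-valued extremum is e(T(332, 3)) = 36741, which is strictly less than the density bound 110224/3 since 3 ∤ 332 (the parts of T(332, 3) cannot all be equal).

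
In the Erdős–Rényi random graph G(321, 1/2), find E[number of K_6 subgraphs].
E[# K_6] = C(321, 6) · (1/2)^C(6, 2) = 1449728451424 / 2^15 = 45304014107/1024 ≈ 44242201.276367

For each 6-subset S of vertices (there are C(321, 6) = 1449728451424 such S), let X_S = 1 if S induces a K_6 (all C(6, 2) = 15 edges present). Then P(X_S = 1) = (1/2)^15 = 1/32768. By linearity of expectation, E[# K_6] = C(321, 6) · (1/2)^15 = 1449728451424 / 32768 = 45304014107/1024 ≈ 44242201.276367.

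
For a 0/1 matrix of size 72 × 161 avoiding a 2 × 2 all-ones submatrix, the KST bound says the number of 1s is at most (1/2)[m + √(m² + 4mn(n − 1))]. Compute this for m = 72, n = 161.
z(72, 161; 2, 2) ≤ (1/2)[72 + √(72² + 4·72·161·160)] = (1/2)[72 + √7424064] = 1398.3568

Kővári–Sós–Turán: let r_1, ..., r_72 be the row sums and z = Σ r_i the total number of 1s. Each pair of columns can share at most one row with both entries 1 (else a 2×2 all-ones block appears), so Σ_i C(r_i, 2) ≤ C(161, 2) = 12880. By convexity Σ_i C(r_i, 2) ≥ 72·C(z/72, 2) = z(z − 72)/(2·72), giving z² − 72z − 72·161·160 ≤ 0 and hence z ≤ (1/2)[72 + √(5184 + 4·1854720)] = (1/2)[72 + √7424064] ≈ (1/2)(72 + 2724.7136) = 1398.3568.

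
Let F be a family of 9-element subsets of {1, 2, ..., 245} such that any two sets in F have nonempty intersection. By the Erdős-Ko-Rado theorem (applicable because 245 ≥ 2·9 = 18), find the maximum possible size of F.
max |F| = C(244, 8) = 277486865264862

Erdős-Ko-Rado (1961): when n ≥ 2k, max |F| = C(n−1, k−1). The bound is attained by the star {A : i ∈ A} for any fixed i ∈ [n]. Here C(245−1, 9−1) = C(244, 8) = 277486865264862.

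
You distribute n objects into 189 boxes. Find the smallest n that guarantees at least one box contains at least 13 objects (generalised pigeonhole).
n = (13 − 1)·189 + 1 = 2269

By the generalised pigeonhole principle, to guarantee some box contains ≥ r objects we need more than (r − 1) · k objects total. Threshold: n = (r − 1) · k + 1. With r = 13 and k = 189: n = 12 · 189 + 1 = 2268 + 1 = 2269. For n = 2268 = 12 · 189, we can put exactly 12 objects in every box, avoiding 13 in any single one — so 2269 is tight.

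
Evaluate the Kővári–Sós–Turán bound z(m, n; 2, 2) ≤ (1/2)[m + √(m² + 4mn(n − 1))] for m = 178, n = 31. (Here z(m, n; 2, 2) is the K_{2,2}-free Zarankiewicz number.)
z(178, 31; 2, 2) ≤ (1/2)[178 + √(178² + 4·178·31·30)] = (1/2)[178 + √693844] = 505.4865

Kővári–Sós–Turán: let r_1, ..., r_178 be the row sums and z = Σ r_i the total number of 1s. Each pair of columns can share at most one row with both entries 1 (else a 2×2 all-ones block appears), so Σ_i C(r_i, 2) ≤ C(31, 2) = 465. By convexity Σ_i C(r_i, 2) ≥ 178·C(z/178, 2) = z(z − 178)/(2·178), giving z² − 178z − 178·31·30 ≤ 0 and hence z ≤ (1/2)[178 + √(31684 + 4·165540)] = (1/2)[178 + √693844] ≈ (1/2)(178 + 832.973) = 505.4865.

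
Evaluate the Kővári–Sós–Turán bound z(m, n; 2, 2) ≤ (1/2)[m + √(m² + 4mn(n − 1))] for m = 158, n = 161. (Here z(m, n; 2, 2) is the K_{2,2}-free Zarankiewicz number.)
z(158, 161; 2, 2) ≤ (1/2)[158 + √(158² + 4·158·161·160)] = (1/2)[158 + √16305284] = 2097.9901

Kővári–Sós–Turán: let r_1, ..., r_158 be the row sums and z = Σ r_i the total number of 1s. Each pair of columns can share at most one row with both entries 1 (else a 2×2 all-ones block appears), so Σ_i C(r_i, 2) ≤ C(161, 2) = 12880. By convexity Σ_i C(r_i, 2) ≥ 158·C(z/158, 2) = z(z − 158)/(2·158), giving z² − 158z − 158·161·160 ≤ 0 and hence z ≤ (1/2)[158 + √(24964 + 4·4070080)] = (1/2)[158 + √16305284] ≈ (1/2)(158 + 4037.9802) = 2097.9901.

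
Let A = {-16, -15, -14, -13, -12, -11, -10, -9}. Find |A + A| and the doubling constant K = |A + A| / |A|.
K = |A + A| / |A| = 15/8

Enumerate A + A = {a + b : a, b ∈ A}. With |A| = 8, there are |A|^2 = 64 ordered sum pairs; collecting distinct values, A + A = {-32, -31, -30, -29, -28, -27, -26, -25, -24, -23, -22, -21, -20, -19, -18}, so |A + A| = 15. Thus K = 15/8. Here |A + A| = 2|A| − 1 = 15, the minimum possible — so K = 15/8 is minimal, which holds iff A is an arithmetic progression.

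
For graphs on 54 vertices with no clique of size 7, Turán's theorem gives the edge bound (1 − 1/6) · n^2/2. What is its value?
Turán density bound = (5/6) · 54^2/2 = 1215

Turán's theorem: ex(n, K_{r+1}) is achieved by the complete r-partite Turán graph T(n, r) with parts as balanced as possible, and is at most (1 − 1/r) · n^2/2. For r = 6, n = 54: the density bound is (5/6) · 2916/2 = 1215. Since 6 ∣ 54, the Turán graph T(54, 6) has parts of equal size 9, and its edge count e(T(54, 6)) = 1215 attains the density bound exactly.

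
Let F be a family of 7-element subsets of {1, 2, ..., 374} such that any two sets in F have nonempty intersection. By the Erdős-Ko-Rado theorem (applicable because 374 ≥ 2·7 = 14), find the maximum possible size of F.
max |F| = C(373, 6) = 3592271012232

Erdős-Ko-Rado (1961): when n ≥ 2k, max |F| = C(n−1, k−1). The bound is attained by the star {A : i ∈ A} for any fixed i ∈ [n]. Here C(374−1, 7−1) = C(373, 6) = 3592271012232.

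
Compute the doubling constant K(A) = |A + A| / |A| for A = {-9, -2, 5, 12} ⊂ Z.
K = |A + A| / |A| = 7/4

Enumerate A + A = {a + b : a, b ∈ A}. With |A| = 4, there are |A|^2 = 16 ordered sum pairs; collecting distinct values, A + A = {-18, -11, -4, 3, 10, 17, 24}, so |A + A| = 7. Thus K = 7/4. Here |A + A| = 2|A| − 1 = 7, the minimum possible — so K = 7/4 is minimal, which holds iff A is an arithmetic progression.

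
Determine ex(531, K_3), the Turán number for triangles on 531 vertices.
ex(531, K_3) = ⌊531^2/4⌋ = 70490

Mantel (1907): a triangle-free graph on n vertices has at most ⌊n^2/4⌋ edges, with equality for the complete bipartite graph K_{⌊n/2⌋, ⌈n/2⌉}. For n = 531: ⌊531^2/4⌋ = ⌊281961/4⌋ = 70490. The extremal graph is K_{265, 266}, which has 265·266 = 70490 edges.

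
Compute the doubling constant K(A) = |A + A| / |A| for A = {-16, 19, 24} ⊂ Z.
K = |A + A| / |A| = 6/3 = 2

Enumerate A + A = {a + b : a, b ∈ A}. With |A| = 3, there are |A|^2 = 9 ordered sum pairs; collecting distinct values, A + A = {-32, 3, 8, 38, 43, 48}, so |A + A| = 6. Thus K = 6/3 = 2. For comparison, the minimum possible |A + A| over all 3-element sets is 2·3 − 1 = 5 (so min K = 5/3), attained only by arithmetic progressions.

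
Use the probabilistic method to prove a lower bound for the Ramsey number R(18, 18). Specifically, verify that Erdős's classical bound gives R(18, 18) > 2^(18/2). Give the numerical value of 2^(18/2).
2^(18/2) = 512; so R(18, 18) > 512

Colour each edge of K_n uniformly at random with red/blue. The expected number of monochromatic K_18 is C(n, 18) · 2 · 2^(−C(18,2)). If C(n, 18) · 2^(1 − C(18,2)) < 1, then with positive probability no monochromatic K_18 exists, so R(18, 18) > n. The standard estimate C(n, 18) ≤ n^18/18! shows this inequality holds whenever n ≤ 2^(18/2) (since 18! · 2^(C(18,2) − 1) > 2^(18^2/2) ≥ n^18). Hence R(18, 18) > 2^(18/2) = 512.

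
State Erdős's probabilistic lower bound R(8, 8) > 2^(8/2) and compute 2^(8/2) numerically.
2^(8/2) = 16; so R(8, 8) > 16

Colour each edge of K_n uniformly at random with red/blue. The expected number of monochromatic K_8 is C(n, 8) · 2 · 2^(−C(8,2)). If C(n, 8) · 2^(1 − C(8,2)) < 1, then with positive probability no monochromatic K_8 exists, so R(8, 8) > n. The standard estimate C(n, 8) ≤ n^8/8! shows this inequality holds whenever n ≤ 2^(8/2) (since 8! · 2^(C(8,2) − 1) > 2^(8^2/2) ≥ n^8). Hence R(8, 8) > 2^(8/2) = 16.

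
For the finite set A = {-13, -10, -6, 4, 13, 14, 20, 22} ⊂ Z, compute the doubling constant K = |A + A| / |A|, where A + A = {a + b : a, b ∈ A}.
K = |A + A| / |A| = 33/8

Enumerate A + A = {a + b : a, b ∈ A}. With |A| = 8, there are |A|^2 = 64 ordered sum pairs; collecting distinct values, A + A = {-26, -23, -20, -19, -16, -12, -9, -6, -2, 0, 1, 3, 4, 7, 8, 9, 10, 12, 14, 16, 17, 18, 24, 26, 27, 28, 33, 34, 35, 36, 40, 42, 44}, so |A + A| = 33. Thus K = 33/8. For comparison, the minimum possible |A + A| over all 8-element sets is 2·8 − 1 = 15 (so min K = 15/8), attained only by arithmetic progressions.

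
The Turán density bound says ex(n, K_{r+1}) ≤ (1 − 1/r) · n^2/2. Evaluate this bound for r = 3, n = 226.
Turán density bound = (2/3) · 226^2/2 = 51076/3 ≈ 17025.3333

Turán's theorem: ex(n, K_{r+1}) is achieved by the complete r-partite Turán graph T(n, r) with parts as balanced as possible, and is at most (1 − 1/r) · n^2/2. For r = 3, n = 226: the density bound is (2/3) · 51076/2 = 51076/3 ≈ 17025.3333. The integer-valued extremum is e(T(226, 3)) = 17025, which is strictly less than the density bound 51076/3 since 3 ∤ 226 (the parts of T(226, 3) cannot all be equal).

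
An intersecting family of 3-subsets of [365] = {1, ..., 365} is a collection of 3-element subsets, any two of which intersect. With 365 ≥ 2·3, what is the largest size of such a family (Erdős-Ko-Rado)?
max |F| = C(364, 2) = 66066

Erdős-Ko-Rado (1961): when n ≥ 2k, max |F| = C(n−1, k−1). The bound is attained by the star {A : i ∈ A} for any fixed i ∈ [n]. Here C(365−1, 3−1) = C(364, 2) = 66066.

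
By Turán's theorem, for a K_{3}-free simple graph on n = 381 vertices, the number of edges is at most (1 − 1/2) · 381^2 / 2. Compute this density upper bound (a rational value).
Turán density bound = (1/2) · 381^2/2 = 145161/4 ≈ 36290.25

Turán's theorem: ex(n, K_{r+1}) is achieved by the complete r-partite Turán graph T(n, r) with parts as balanced as possible, and is at most (1 − 1/r) · n^2/2. For r = 2, n = 381: the density bound is (1/2) · 145161/2 = 145161/4 ≈ 36290.25. The integer-valued extremum is e(T(381, 2)) = 36290, which is strictly less than the density bound 145161/4 since 2 ∤ 381 (the parts of T(381, 2) cannot all be equal).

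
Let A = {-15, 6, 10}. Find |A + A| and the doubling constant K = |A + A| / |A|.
K = |A + A| / |A| = 6/3 = 2

Enumerate A + A = {a + b : a, b ∈ A}. With |A| = 3, there are |A|^2 = 9 ordered sum pairs; collecting distinct values, A + A = {-30, -9, -5, 12, 16, 20}, so |A + A| = 6. Thus K = 6/3 = 2. For comparison, the minimum possible |A + A| over all 3-element sets is 2·3 − 1 = 5 (so min K = 5/3), attained only by arithmetic progressions.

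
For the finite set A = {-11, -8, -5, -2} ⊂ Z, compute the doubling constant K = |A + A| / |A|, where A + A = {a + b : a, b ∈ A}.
K = |A + A| / |A| = 7/4

Enumerate A + A = {a + b : a, b ∈ A}. With |A| = 4, there are |A|^2 = 16 ordered sum pairs; collecting distinct values, A + A = {-22, -19, -16, -13, -10, -7, -4}, so |A + A| = 7. Thus K = 7/4. Here |A + A| = 2|A| − 1 = 7, the minimum possible — so K = 7/4 is minimal, which holds iff A is an arithmetic progression.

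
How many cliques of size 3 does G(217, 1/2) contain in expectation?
E[# K_3] = C(217, 3) · (1/2)^C(3, 2) = 1679580 / 2^3 = 419895/2 = 209947.5

For each 3-subset S of vertices (there are C(217, 3) = 1679580 such S), let X_S = 1 if S induces a K_3 (all C(3, 2) = 3 edges present). Then P(X_S = 1) = (1/2)^3 = 1/8. By linearity of expectation, E[# K_3] = C(217, 3) · (1/2)^3 = 1679580 / 8 = 419895/2 = 209947.5.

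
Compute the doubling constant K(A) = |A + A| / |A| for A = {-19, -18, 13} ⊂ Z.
K = |A + A| / |A| = 6/3 = 2

Enumerate A + A = {a + b : a, b ∈ A}. With |A| = 3, there are |A|^2 = 9 ordered sum pairs; collecting distinct values, A + A = {-38, -37, -36, -6, -5, 26}, so |A + A| = 6. Thus K = 6/3 = 2. For comparison, the minimum possible |A + A| over all 3-element sets is 2·3 − 1 = 5 (so min K = 5/3), attained only by arithmetic progressions.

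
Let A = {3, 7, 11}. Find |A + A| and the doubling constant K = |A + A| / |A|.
K = |A + A| / |A| = 5/3

Enumerate A + A = {a + b : a, b ∈ A}. With |A| = 3, there are |A|^2 = 9 ordered sum pairs; collecting distinct values, A + A = {6, 10, 14, 18, 22}, so |A + A| = 5. Thus K = 5/3. Here |A + A| = 2|A| − 1 = 5, the minimum possible — so K = 5/3 is minimal, which holds iff A is an arithmetic progression.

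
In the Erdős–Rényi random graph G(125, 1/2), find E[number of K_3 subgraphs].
E[# K_3] = C(125, 3) · (1/2)^C(3, 2) = 317750 / 2^3 = 158875/4 = 39718.75

For each 3-subset S of vertices (there are C(125, 3) = 317750 such S), let X_S = 1 if S induces a K_3 (all C(3, 2) = 3 edges present). Then P(X_S = 1) = (1/2)^3 = 1/8. By linearity of expectation, E[# K_3] = C(125, 3) · (1/2)^3 = 317750 / 8 = 158875/4 = 39718.75.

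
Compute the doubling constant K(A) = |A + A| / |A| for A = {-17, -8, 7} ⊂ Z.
K = |A + A| / |A| = 6/3 = 2

Enumerate A + A = {a + b : a, b ∈ A}. With |A| = 3, there are |A|^2 = 9 ordered sum pairs; collecting distinct values, A + A = {-34, -25, -16, -10, -1, 14}, so |A + A| = 6. Thus K = 6/3 = 2. For comparison, the minimum possible |A + A| over all 3-element sets is 2·3 − 1 = 5 (so min K = 5/3), attained only by arithmetic progressions.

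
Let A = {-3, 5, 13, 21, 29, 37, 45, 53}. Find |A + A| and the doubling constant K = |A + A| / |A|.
K = |A + A| / |A| = 15/8

Enumerate A + A = {a + b : a, b ∈ A}. With |A| = 8, there are |A|^2 = 64 ordered sum pairs; collecting distinct values, A + A = {-6, 2, 10, 18, 26, 34, 42, 50, 58, 66, 74, 82, 90, 98, 106}, so |A + A| = 15. Thus K = 15/8. Here |A + A| = 2|A| − 1 = 15, the minimum possible — so K = 15/8 is minimal, which holds iff A is an arithmetic progression.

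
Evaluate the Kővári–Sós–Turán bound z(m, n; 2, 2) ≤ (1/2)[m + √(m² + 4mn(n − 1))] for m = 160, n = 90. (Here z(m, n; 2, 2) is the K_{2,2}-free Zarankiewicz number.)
z(160, 90; 2, 2) ≤ (1/2)[160 + √(160² + 4·160·90·89)] = (1/2)[160 + √5152000] = 1214.9009

Kővári–Sós–Turán: let r_1, ..., r_160 be the row sums and z = Σ r_i the total number of 1s. Each pair of columns can share at most one row with both entries 1 (else a 2×2 all-ones block appears), so Σ_i C(r_i, 2) ≤ C(90, 2) = 4005. By convexity Σ_i C(r_i, 2) ≥ 160·C(z/160, 2) = z(z − 160)/(2·160), giving z² − 160z − 160·90·89 ≤ 0 and hence z ≤ (1/2)[160 + √(25600 + 4·1281600)] = (1/2)[160 + √5152000] ≈ (1/2)(160 + 2269.8018) = 1214.9009.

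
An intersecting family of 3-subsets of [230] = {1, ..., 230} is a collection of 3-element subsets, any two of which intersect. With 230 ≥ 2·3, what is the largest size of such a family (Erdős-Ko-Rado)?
max |F| = C(229, 2) = 26106

The Erdős-Ko-Rado theorem states: for n ≥ 2k, an intersecting family of k-subsets of an n-element set has size at most C(n − 1, k − 1), with equality for 'star' families {A ⊆ [n] : |A| = k, i ∈ A} (fix an element i). For n = 230, k = 3: C(229, 2) = 26106.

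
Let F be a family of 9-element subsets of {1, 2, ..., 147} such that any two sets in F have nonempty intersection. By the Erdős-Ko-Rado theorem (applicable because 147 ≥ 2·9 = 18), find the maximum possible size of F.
max |F| = C(146, 8) = 4212589656990

Erdős-Ko-Rado (1961): when n ≥ 2k, max |F| = C(n−1, k−1). The bound is attained by the star {A : i ∈ A} for any fixed i ∈ [n]. Here C(147−1, 9−1) = C(146, 8) = 4212589656990.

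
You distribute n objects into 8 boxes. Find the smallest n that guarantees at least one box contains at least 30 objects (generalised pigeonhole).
n = (30 − 1)·8 + 1 = 233

By the generalised pigeonhole principle, to guarantee some box contains ≥ r objects we need more than (r − 1) · k objects total. Threshold: n = (r − 1) · k + 1. With r = 30 and k = 8: n = 29 · 8 + 1 = 232 + 1 = 233. For n = 232 = 29 · 8, we can put exactly 29 objects in every box, avoiding 30 in any single one — so 233 is tight.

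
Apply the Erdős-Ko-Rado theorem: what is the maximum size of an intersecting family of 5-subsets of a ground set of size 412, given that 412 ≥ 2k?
max |F| = C(411, 4) = 1171650030

The Erdős-Ko-Rado theorem states: for n ≥ 2k, an intersecting family of k-subsets of an n-element set has size at most C(n − 1, k − 1), with equality for 'star' families {A ⊆ [n] : |A| = k, i ∈ A} (fix an element i). For n = 412, k = 5: C(411, 4) = 1171650030.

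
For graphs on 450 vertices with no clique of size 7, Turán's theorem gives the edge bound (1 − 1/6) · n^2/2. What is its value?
Turán density bound = (5/6) · 450^2/2 = 84375

Turán's theorem: ex(n, K_{r+1}) is achieved by the complete r-partite Turán graph T(n, r) with parts as balanced as possible, and is at most (1 − 1/r) · n^2/2. For r = 6, n = 450: the density bound is (5/6) · 202500/2 = 84375. Since 6 ∣ 450, the Turán graph T(450, 6) has parts of equal size 75, and its edge count e(T(450, 6)) = 84375 attains the density bound exactly.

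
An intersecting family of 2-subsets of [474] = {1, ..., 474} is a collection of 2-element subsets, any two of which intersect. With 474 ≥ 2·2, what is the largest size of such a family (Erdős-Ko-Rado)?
max |F| = C(473, 1) = 473

Erdős-Ko-Rado (1961): when n ≥ 2k, max |F| = C(n−1, k−1). The bound is attained by the star {A : i ∈ A} for any fixed i ∈ [n]. Here C(474−1, 2−1) = C(473, 1) = 473.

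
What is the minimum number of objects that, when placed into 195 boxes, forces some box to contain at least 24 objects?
n = (24 − 1)·195 + 1 = 4486

By the generalised pigeonhole principle, to guarantee some box contains ≥ r objects we need more than (r − 1) · k objects total. Threshold: n = (r − 1) · k + 1. With r = 24 and k = 195: n = 23 · 195 + 1 = 4485 + 1 = 4486. For n = 4485 = 23 · 195, we can put exactly 23 objects in every box, avoiding 24 in any single one — so 4486 is tight.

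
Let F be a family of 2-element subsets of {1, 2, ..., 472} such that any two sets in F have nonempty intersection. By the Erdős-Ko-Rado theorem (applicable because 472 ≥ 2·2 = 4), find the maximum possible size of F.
max |F| = C(471, 1) = 471

Erdős-Ko-Rado (1961): when n ≥ 2k, max |F| = C(n−1, k−1). The bound is attained by the star {A : i ∈ A} for any fixed i ∈ [n]. Here C(472−1, 2−1) = C(471, 1) = 471.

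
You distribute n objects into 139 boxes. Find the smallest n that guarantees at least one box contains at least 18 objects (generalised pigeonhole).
n = (18 − 1)·139 + 1 = 2364

By the generalised pigeonhole principle, to guarantee some box contains ≥ r objects we need more than (r − 1) · k objects total. Threshold: n = (r − 1) · k + 1. With r = 18 and k = 139: n = 17 · 139 + 1 = 2363 + 1 = 2364. For n = 2363 = 17 · 139, we can put exactly 17 objects in every box, avoiding 18 in any single one — so 2364 is tight.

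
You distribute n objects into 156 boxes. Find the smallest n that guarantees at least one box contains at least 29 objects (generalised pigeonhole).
n = (29 − 1)·156 + 1 = 4369

By the generalised pigeonhole principle, to guarantee some box contains ≥ r objects we need more than (r − 1) · k objects total. Threshold: n = (r − 1) · k + 1. With r = 29 and k = 156: n = 28 · 156 + 1 = 4368 + 1 = 4369. For n = 4368 = 28 · 156, we can put exactly 28 objects in every box, avoiding 29 in any single one — so 4369 is tight.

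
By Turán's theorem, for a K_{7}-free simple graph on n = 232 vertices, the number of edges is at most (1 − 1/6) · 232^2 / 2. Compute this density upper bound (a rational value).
Turán density bound = (5/6) · 232^2/2 = 67280/3 ≈ 22426.6667

Turán's theorem: ex(n, K_{r+1}) is achieved by the complete r-partite Turán graph T(n, r) with parts as balanced as possible, and is at most (1 − 1/r) · n^2/2. For r = 6, n = 232: the density bound is (5/6) · 53824/2 = 67280/3 ≈ 22426.6667. The integer-valued extremum is e(T(232, 6)) = 22426, which is strictly less than the density bound 67280/3 since 6 ∤ 232 (the parts of T(232, 6) cannot all be equal).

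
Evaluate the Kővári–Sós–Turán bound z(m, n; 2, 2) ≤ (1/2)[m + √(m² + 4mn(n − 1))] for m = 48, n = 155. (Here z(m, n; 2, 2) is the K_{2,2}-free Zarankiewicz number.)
z(48, 155; 2, 2) ≤ (1/2)[48 + √(48² + 4·48·155·154)] = (1/2)[48 + √4585344] = 1094.6708

Kővári–Sós–Turán: let r_1, ..., r_48 be the row sums and z = Σ r_i the total number of 1s. Each pair of columns can share at most one row with both entries 1 (else a 2×2 all-ones block appears), so Σ_i C(r_i, 2) ≤ C(155, 2) = 11935. By convexity Σ_i C(r_i, 2) ≥ 48·C(z/48, 2) = z(z − 48)/(2·48), giving z² − 48z − 48·155·154 ≤ 0 and hence z ≤ (1/2)[48 + √(2304 + 4·1145760)] = (1/2)[48 + √4585344] ≈ (1/2)(48 + 2141.3416) = 1094.6708.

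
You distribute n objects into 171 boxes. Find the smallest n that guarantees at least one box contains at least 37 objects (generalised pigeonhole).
n = (37 − 1)·171 + 1 = 6157

By the generalised pigeonhole principle, to guarantee some box contains ≥ r objects we need more than (r − 1) · k objects total. Threshold: n = (r − 1) · k + 1. With r = 37 and k = 171: n = 36 · 171 + 1 = 6156 + 1 = 6157. For n = 6156 = 36 · 171, we can put exactly 36 objects in every box, avoiding 37 in any single one — so 6157 is tight.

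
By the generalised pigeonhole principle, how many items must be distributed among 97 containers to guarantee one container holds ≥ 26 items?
n = (26 − 1)·97 + 1 = 2426

By the generalised pigeonhole principle, to guarantee some box contains ≥ r objects we need more than (r − 1) · k objects total. Threshold: n = (r − 1) · k + 1. With r = 26 and k = 97: n = 25 · 97 + 1 = 2425 + 1 = 2426. For n = 2425 = 25 · 97, we can put exactly 25 objects in every box, avoiding 26 in any single one — so 2426 is tight.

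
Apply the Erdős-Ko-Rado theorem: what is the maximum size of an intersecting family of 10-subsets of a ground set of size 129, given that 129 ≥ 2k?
max |F| = C(128, 9) = 19062702032000

Erdős-Ko-Rado (1961): when n ≥ 2k, max |F| = C(n−1, k−1). The bound is attained by the star {A : i ∈ A} for any fixed i ∈ [n]. Here C(129−1, 10−1) = C(128, 9) = 19062702032000.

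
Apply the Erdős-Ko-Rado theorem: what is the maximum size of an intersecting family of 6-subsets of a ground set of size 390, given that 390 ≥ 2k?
max |F| = C(389, 5) = 72336764577

Erdős-Ko-Rado (1961): when n ≥ 2k, max |F| = C(n−1, k−1). The bound is attained by the star {A : i ∈ A} for any fixed i ∈ [n]. Here C(390−1, 6−1) = C(389, 5) = 72336764577.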